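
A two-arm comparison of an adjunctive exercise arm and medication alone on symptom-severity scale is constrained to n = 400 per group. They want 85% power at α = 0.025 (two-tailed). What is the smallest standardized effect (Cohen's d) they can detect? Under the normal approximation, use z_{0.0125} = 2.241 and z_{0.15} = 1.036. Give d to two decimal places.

For two independent groups of n = 400 each: d_min = (z_{α/2} + z_β)·√(2/n).
z-sum = 2.241 + 1.036 = 3.277.
d_min = 3.277 × √(2/400) = 3.277 × 0.0707 = 0.232.

d_min ≈ 0.23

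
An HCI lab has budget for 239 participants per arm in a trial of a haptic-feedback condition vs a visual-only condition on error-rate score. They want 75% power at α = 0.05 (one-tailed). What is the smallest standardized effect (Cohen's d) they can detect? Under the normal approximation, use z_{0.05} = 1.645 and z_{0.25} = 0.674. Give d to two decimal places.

d_min ≈ 0.21

For two independent groups of n = 239 each: d_min = (z_{α} + z_β)·√(2/n).
z-sum = 1.645 + 0.674 = 2.319.
d_min = 2.319 × √(2/239) = 2.319 × 0.0915 = 0.212.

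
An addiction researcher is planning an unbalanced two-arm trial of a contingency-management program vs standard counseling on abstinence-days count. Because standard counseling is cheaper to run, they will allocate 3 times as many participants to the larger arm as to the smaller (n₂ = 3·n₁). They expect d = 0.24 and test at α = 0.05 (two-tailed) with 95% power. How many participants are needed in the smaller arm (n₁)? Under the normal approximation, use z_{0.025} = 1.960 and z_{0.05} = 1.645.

With allocation ratio k = n₂/n₁ = 3, Var(x̄₁−x̄₂) = σ²(1/n₁ + 1/(k·n₁)) = σ²·(k+1)/(k·n₁).
So n₁ = (1 + 1/k)·((z_{α/2} + z_β)/d)² = 1.333 × (3.605/0.24)².
n₁ = 1.333 × 225.63 = 300.8.
Round up: n₁ = 301, giving n₂ = 3 × 301 = 903.

n₁ = 301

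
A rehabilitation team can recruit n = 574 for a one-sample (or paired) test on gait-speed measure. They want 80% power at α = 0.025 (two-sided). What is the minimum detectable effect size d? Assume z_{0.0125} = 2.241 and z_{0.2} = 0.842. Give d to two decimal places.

For a single sample (or paired design) of n = 574: d_min = (z_{α/2} + z_β)/√n.
z-sum = 2.241 + 0.842 = 3.083.
d_min = 3.083 / √574 = 3.083 / 23.958 = 0.129.

d_min ≈ 0.13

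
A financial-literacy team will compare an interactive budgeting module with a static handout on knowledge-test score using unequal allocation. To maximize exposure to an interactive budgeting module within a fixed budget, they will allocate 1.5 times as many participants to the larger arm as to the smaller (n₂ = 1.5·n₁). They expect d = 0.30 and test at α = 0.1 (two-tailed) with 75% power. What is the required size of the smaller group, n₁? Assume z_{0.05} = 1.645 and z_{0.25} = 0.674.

n₁ = 100

With allocation ratio k = n₂/n₁ = 1.5, Var(x̄₁−x̄₂) = σ²(1/n₁ + 1/(k·n₁)) = σ²·(k+1)/(k·n₁).
So n₁ = (1 + 1/k)·((z_{α/2} + z_β)/d)² = 1.667 × (2.319/0.30)².
n₁ = 1.667 × 59.75 = 99.6.
Round up: n₁ = 100, giving n₂ = 1.5 × 100 = 150.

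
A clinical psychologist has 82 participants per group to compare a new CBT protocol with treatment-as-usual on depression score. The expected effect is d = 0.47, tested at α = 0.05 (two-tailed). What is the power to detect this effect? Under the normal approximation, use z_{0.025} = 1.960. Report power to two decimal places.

For two equal groups, power = Φ(d·√(n/2) − z_{α/2}).
d·√(n/2) = 0.47 × √(82/2) = 0.47 × 6.403 = 3.009.
z_β = 3.009 − 1.960 = 1.049.
Power = Φ(1.049) = 0.853.

power ≈ 0.85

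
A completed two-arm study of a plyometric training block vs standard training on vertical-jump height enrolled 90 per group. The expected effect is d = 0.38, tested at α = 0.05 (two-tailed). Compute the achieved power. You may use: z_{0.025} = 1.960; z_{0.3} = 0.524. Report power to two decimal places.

power ≈ 0.72

For two equal groups, power = Φ(d·√(n/2) − z_{α/2}).
d·√(n/2) = 0.38 × √(90/2) = 0.38 × 6.708 = 2.549.
z_β = 2.549 − 1.960 = 0.589.
Power = Φ(0.589) = 0.722.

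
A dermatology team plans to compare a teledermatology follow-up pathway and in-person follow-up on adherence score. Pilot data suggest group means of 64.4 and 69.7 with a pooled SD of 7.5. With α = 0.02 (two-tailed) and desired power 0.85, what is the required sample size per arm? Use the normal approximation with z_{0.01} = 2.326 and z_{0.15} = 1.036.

Cohen's d = |M₁ − M₂| / SD_pooled = |64.4 − 69.7| / 7.5 = 5.3 / 7.5 = 0.707.
For two independent groups with equal n: n = 2·((z_{α/2} + z_β) / d)².
z_{α/2} + z_β = 2.326 + 1.036 = 3.362.
n = 2 × (3.362 / 0.707)² = 2 × 4.755² = 2 × 22.61 = 45.2.
Round up to the next whole participant.

n = 46 per group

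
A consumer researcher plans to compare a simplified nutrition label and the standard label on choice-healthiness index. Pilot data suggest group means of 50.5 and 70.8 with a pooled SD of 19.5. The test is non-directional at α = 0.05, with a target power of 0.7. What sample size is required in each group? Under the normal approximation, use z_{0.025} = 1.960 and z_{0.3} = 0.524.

n = 12 per group

Cohen's d = |M₁ − M₂| / SD_pooled = |50.5 − 70.8| / 19.5 = 20.3 / 19.5 = 1.041.
For two independent groups with equal n: n = 2·((z_{α/2} + z_β) / d)².
z_{α/2} + z_β = 1.960 + 0.524 = 2.484.
n = 2 × (2.484 / 1.041)² = 2 × 2.386² = 2 × 5.69 = 11.4.
Round up to the next whole participant.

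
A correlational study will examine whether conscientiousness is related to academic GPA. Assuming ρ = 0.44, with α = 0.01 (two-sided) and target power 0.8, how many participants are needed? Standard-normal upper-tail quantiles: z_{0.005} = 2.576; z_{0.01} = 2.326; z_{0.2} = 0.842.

n = 56

Fisher's z: C = ½·ln((1+r)/(1−r)) = ½·ln(2.5714) = 0.4722.
n = ((z_{α/2} + z_β)/C)² + 3.
(2.576 + 0.842) / 0.4722 = 3.418 / 0.4722 = 7.238.
n = 7.238² + 3 = 52.40 + 3 = 55.4.
Round up.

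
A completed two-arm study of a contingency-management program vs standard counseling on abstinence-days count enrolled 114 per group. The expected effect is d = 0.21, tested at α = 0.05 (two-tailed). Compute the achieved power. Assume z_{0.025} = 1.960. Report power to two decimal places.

power ≈ 0.35

For two equal groups, power = Φ(d·√(n/2) − z_{α/2}).
d·√(n/2) = 0.21 × √(114/2) = 0.21 × 7.550 = 1.585.
z_β = 1.585 − 1.960 = -0.375.
Power = Φ(-0.375) = 0.354.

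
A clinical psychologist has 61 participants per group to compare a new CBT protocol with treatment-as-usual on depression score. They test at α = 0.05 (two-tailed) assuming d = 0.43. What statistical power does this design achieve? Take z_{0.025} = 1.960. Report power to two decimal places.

power ≈ 0.66

For two equal groups, power = Φ(d·√(n/2) − z_{α/2}).
d·√(n/2) = 0.43 × √(61/2) = 0.43 × 5.523 = 2.375.
z_β = 2.375 − 1.960 = 0.415.
Power = Φ(0.415) = 0.661.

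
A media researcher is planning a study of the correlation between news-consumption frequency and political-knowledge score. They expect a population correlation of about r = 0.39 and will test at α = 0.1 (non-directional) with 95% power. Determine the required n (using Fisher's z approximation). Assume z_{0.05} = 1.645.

n = 67

Fisher's z: C = ½·ln((1+r)/(1−r)) = ½·ln(2.2787) = 0.4118.
n = ((z_{α/2} + z_β)/C)² + 3.
(1.645 + 1.645) / 0.4118 = 3.290 / 0.4118 = 7.989.
n = 7.989² + 3 = 63.83 + 3 = 66.8.
Round up.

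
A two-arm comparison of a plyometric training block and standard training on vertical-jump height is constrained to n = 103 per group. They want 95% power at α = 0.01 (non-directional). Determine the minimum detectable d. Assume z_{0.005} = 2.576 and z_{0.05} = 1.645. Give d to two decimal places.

For two independent groups of n = 103 each: d_min = (z_{α/2} + z_β)·√(2/n).
z-sum = 2.576 + 1.645 = 4.221.
d_min = 4.221 × √(2/103) = 4.221 × 0.1393 = 0.588.

d_min ≈ 0.59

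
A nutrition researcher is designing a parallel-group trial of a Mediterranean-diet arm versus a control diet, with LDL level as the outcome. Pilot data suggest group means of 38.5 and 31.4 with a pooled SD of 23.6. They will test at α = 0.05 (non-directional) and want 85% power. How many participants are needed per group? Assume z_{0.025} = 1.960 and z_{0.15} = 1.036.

n = 199 per group

Cohen's d = |M₁ − M₂| / SD_pooled = |38.5 − 31.4| / 23.6 = 7.1 / 23.6 = 0.301.
For two independent groups with equal n: n = 2·((z_{α/2} + z_β) / d)².
z_{α/2} + z_β = 1.960 + 1.036 = 2.996.
n = 2 × (2.996 / 0.301)² = 2 × 9.953² = 2 × 99.07 = 198.1.
Round up to the next whole participant.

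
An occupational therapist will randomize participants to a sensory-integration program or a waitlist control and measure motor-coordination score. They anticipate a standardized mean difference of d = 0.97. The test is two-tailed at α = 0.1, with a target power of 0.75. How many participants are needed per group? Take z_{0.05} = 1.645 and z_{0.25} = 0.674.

n = 12 per group

For two independent groups with equal n: n = 2·((z_{α/2} + z_β) / d)².
z_{α/2} + z_β = 1.645 + 0.674 = 2.319.
n = 2 × (2.319 / 0.97)² = 2 × 2.391² = 2 × 5.72 = 11.4.
Round up to the next whole participant.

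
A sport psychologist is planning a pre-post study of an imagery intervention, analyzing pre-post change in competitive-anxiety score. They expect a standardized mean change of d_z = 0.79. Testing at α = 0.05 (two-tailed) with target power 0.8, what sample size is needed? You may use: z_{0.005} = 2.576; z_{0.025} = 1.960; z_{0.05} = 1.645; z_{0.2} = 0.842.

n = 13 pairs

For a paired (one-sample on differences) test: n = ((z_{α/2} + z_β) / d)².
z_{α/2} + z_β = 1.960 + 0.842 = 2.802.
n = (2.802 / 0.79)² = 3.547² = 12.58.
Round up.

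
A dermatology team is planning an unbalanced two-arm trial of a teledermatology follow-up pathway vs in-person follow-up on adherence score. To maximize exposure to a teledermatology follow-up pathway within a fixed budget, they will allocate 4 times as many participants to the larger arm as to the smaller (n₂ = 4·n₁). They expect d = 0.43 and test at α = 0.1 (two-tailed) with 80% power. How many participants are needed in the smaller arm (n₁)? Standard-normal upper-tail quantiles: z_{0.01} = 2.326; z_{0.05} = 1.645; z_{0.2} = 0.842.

n₁ = 42

With allocation ratio k = n₂/n₁ = 4, Var(x̄₁−x̄₂) = σ²(1/n₁ + 1/(k·n₁)) = σ²·(k+1)/(k·n₁).
So n₁ = (1 + 1/k)·((z_{α/2} + z_β)/d)² = 1.250 × (2.487/0.43)².
n₁ = 1.250 × 33.45 = 41.8.
Round up: n₁ = 42, giving n₂ = 4 × 42 = 168.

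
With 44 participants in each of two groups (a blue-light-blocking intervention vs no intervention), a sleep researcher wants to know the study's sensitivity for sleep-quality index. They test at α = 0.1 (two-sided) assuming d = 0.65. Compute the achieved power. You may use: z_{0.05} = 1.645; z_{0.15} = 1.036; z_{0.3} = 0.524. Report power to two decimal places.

For two equal groups, power = Φ(d·√(n/2) − z_{α/2}).
d·√(n/2) = 0.65 × √(44/2) = 0.65 × 4.690 = 3.049.
z_β = 3.049 − 1.645 = 1.404.
Power = Φ(1.404) = 0.920.

power ≈ 0.92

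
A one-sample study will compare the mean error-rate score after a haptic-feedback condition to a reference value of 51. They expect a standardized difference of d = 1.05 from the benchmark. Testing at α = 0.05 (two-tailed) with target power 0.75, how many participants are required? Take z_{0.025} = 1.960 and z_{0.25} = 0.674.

For a one-sample test: n = ((z_{α/2} + z_β) / d)².
z_{α/2} + z_β = 1.960 + 0.674 = 2.634.
n = (2.634 / 1.05)² = 2.509² = 6.29.
Round up.

n = 7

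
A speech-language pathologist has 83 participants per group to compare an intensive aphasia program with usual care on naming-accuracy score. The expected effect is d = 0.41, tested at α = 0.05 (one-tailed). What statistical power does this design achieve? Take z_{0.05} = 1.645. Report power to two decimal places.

power ≈ 0.84

For two equal groups, power = Φ(d·√(n/2) − z_{α}).
d·√(n/2) = 0.41 × √(83/2) = 0.41 × 6.442 = 2.641.
z_β = 2.641 − 1.645 = 0.996.
Power = Φ(0.996) = 0.840.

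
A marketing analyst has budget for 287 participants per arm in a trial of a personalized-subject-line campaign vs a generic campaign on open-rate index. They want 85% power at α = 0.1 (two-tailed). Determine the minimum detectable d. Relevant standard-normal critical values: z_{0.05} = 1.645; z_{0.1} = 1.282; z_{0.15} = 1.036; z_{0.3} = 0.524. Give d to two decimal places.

For two independent groups of n = 287 each: d_min = (z_{α/2} + z_β)·√(2/n).
z-sum = 1.645 + 1.036 = 2.681.
d_min = 2.681 × √(2/287) = 2.681 × 0.0835 = 0.224.

d_min ≈ 0.22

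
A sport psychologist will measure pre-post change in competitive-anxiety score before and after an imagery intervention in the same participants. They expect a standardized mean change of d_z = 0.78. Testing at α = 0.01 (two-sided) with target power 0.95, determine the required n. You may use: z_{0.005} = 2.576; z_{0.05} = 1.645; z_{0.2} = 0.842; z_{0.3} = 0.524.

For a paired (one-sample on differences) test: n = ((z_{α/2} + z_β) / d)².
z_{α/2} + z_β = 2.576 + 1.645 = 4.221.
n = (4.221 / 0.78)² = 5.412² = 29.28.
Round up.

n = 30 pairs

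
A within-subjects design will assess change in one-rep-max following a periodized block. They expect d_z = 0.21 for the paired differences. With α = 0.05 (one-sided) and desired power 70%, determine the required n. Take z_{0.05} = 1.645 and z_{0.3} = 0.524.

For a paired (one-sample on differences) test: n = ((z_{α} + z_β) / d)².
z_{α} + z_β = 1.645 + 0.524 = 2.169.
n = (2.169 / 0.21)² = 10.329² = 106.68.
Round up.

n = 107 pairs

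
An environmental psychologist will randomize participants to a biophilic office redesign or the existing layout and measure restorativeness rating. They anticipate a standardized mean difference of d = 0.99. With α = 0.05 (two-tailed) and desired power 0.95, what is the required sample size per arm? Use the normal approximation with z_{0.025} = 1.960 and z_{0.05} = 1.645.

For two independent groups with equal n: n = 2·((z_{α/2} + z_β) / d)².
z_{α/2} + z_β = 1.960 + 1.645 = 3.605.
n = 2 × (3.605 / 0.99)² = 2 × 3.641² = 2 × 13.26 = 26.5.
Round up to the next whole participant.

n = 27 per group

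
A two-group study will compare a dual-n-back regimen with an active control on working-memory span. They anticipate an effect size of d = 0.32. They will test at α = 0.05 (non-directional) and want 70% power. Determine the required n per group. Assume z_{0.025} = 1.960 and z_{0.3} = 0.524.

n = 121 per group

For two independent groups with equal n: n = 2·((z_{α/2} + z_β) / d)².
z_{α/2} + z_β = 1.960 + 0.524 = 2.484.
n = 2 × (2.484 / 0.32)² = 2 × 7.763² = 2 × 60.26 = 120.5.
Round up to the next whole participant.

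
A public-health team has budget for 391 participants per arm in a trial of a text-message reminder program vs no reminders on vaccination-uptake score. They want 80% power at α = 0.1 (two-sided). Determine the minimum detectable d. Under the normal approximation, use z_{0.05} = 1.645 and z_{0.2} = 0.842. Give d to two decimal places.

For two independent groups of n = 391 each: d_min = (z_{α/2} + z_β)·√(2/n).
z-sum = 1.645 + 0.842 = 2.487.
d_min = 2.487 × √(2/391) = 2.487 × 0.0715 = 0.178.

d_min ≈ 0.18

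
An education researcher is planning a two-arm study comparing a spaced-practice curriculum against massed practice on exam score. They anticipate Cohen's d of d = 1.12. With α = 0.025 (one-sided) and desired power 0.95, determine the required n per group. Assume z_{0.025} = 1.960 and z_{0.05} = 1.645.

For two independent groups with equal n: n = 2·((z_{α} + z_β) / d)².
z_{α} + z_β = 1.960 + 1.645 = 3.605.
n = 2 × (3.605 / 1.12)² = 2 × 3.219² = 2 × 10.36 = 20.7.
Round up to the next whole participant.

n = 21 per group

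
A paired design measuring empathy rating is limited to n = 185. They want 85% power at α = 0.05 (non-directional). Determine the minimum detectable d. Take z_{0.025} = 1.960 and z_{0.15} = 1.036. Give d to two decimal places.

d_min ≈ 0.22

For a single sample (or paired design) of n = 185: d_min = (z_{α/2} + z_β)/√n.
z-sum = 1.960 + 1.036 = 2.996.
d_min = 2.996 / √185 = 2.996 / 13.601 = 0.220.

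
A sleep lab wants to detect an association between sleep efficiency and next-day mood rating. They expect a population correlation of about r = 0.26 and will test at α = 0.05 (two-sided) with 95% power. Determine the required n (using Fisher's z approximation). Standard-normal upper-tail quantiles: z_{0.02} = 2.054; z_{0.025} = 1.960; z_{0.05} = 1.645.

Fisher's z: C = ½·ln((1+r)/(1−r)) = ½·ln(1.7027) = 0.2661.
n = ((z_{α/2} + z_β)/C)² + 3.
(1.960 + 1.645) / 0.2661 = 3.605 / 0.2661 = 13.548.
n = 13.548² + 3 = 183.54 + 3 = 186.5.
Round up.

n = 187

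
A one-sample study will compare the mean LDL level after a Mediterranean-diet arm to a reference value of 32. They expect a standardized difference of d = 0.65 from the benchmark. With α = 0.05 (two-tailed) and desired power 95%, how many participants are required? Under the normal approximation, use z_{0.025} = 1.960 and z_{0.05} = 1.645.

For a one-sample test: n = ((z_{α/2} + z_β) / d)².
z_{α/2} + z_β = 1.960 + 1.645 = 3.605.
n = (3.605 / 0.65)² = 5.546² = 30.76.
Round up.

n = 31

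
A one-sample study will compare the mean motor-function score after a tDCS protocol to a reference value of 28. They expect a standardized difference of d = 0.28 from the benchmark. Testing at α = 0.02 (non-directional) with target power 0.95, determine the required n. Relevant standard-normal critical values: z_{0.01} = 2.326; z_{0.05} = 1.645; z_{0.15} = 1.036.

For a one-sample test: n = ((z_{α/2} + z_β) / d)².
z_{α/2} + z_β = 2.326 + 1.645 = 3.971.
n = (3.971 / 0.28)² = 14.182² = 201.13.
Round up.

n = 202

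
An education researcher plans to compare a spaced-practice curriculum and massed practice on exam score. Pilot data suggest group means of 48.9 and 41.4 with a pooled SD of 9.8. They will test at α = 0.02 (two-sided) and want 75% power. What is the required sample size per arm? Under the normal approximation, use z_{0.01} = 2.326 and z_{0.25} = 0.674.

n = 31 per group

Cohen's d = |M₁ − M₂| / SD_pooled = |48.9 − 41.4| / 9.8 = 7.5 / 9.8 = 0.765.
For two independent groups with equal n: n = 2·((z_{α/2} + z_β) / d)².
z_{α/2} + z_β = 2.326 + 0.674 = 3.000.
n = 2 × (3.000 / 0.765)² = 2 × 3.922² = 2 × 15.38 = 30.8.
Round up to the next whole participant.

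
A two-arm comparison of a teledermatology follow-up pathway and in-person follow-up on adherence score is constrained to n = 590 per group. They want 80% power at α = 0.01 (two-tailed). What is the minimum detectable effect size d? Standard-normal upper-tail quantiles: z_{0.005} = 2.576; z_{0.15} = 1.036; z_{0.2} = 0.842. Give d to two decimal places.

d_min ≈ 0.20

For two independent groups of n = 590 each: d_min = (z_{α/2} + z_β)·√(2/n).
z-sum = 2.576 + 0.842 = 3.418.
d_min = 3.418 × √(2/590) = 3.418 × 0.0582 = 0.199.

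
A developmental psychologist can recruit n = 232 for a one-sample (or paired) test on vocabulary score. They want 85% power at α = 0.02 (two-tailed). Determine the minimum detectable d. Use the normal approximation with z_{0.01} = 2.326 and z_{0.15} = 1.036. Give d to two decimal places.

d_min ≈ 0.22

For a single sample (or paired design) of n = 232: d_min = (z_{α/2} + z_β)/√n.
z-sum = 2.326 + 1.036 = 3.362.
d_min = 3.362 / √232 = 3.362 / 15.232 = 0.221.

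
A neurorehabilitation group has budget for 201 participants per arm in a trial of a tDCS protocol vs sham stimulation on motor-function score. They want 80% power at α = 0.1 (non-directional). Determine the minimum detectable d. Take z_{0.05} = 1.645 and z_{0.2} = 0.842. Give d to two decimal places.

For two independent groups of n = 201 each: d_min = (z_{α/2} + z_β)·√(2/n).
z-sum = 1.645 + 0.842 = 2.487.
d_min = 2.487 × √(2/201) = 2.487 × 0.0998 = 0.248.

d_min ≈ 0.25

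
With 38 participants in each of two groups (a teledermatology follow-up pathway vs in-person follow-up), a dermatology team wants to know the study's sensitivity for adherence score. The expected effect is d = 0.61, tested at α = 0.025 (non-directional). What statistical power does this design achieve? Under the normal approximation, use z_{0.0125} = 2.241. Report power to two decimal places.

For two equal groups, power = Φ(d·√(n/2) − z_{α/2}).
d·√(n/2) = 0.61 × √(38/2) = 0.61 × 4.359 = 2.659.
z_β = 2.659 − 2.241 = 0.418.
Power = Φ(0.418) = 0.662.

power ≈ 0.66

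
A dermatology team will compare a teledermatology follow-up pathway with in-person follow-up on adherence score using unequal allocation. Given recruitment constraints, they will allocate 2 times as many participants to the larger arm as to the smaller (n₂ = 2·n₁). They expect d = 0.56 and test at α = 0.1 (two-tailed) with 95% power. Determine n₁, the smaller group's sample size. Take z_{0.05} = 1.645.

With allocation ratio k = n₂/n₁ = 2, Var(x̄₁−x̄₂) = σ²(1/n₁ + 1/(k·n₁)) = σ²·(k+1)/(k·n₁).
So n₁ = (1 + 1/k)·((z_{α/2} + z_β)/d)² = 1.500 × (3.290/0.56)².
n₁ = 1.500 × 34.52 = 51.8.
Round up: n₁ = 52, giving n₂ = 2 × 52 = 104.

n₁ = 52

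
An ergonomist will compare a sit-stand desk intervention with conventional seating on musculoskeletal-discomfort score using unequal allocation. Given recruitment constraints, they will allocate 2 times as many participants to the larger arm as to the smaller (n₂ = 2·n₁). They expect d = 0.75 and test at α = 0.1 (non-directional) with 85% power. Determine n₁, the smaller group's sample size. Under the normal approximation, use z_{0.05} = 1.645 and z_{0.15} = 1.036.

With allocation ratio k = n₂/n₁ = 2, Var(x̄₁−x̄₂) = σ²(1/n₁ + 1/(k·n₁)) = σ²·(k+1)/(k·n₁).
So n₁ = (1 + 1/k)·((z_{α/2} + z_β)/d)² = 1.500 × (2.681/0.75)².
n₁ = 1.500 × 12.78 = 19.2.
Round up: n₁ = 20, giving n₂ = 2 × 20 = 40.

n₁ = 20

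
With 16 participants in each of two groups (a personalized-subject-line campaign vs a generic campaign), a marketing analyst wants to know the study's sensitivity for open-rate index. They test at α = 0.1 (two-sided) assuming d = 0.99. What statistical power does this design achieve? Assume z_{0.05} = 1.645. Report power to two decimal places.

power ≈ 0.88

For two equal groups, power = Φ(d·√(n/2) − z_{α/2}).
d·√(n/2) = 0.99 × √(16/2) = 0.99 × 2.828 = 2.800.
z_β = 2.800 − 1.645 = 1.155.
Power = Φ(1.155) = 0.876.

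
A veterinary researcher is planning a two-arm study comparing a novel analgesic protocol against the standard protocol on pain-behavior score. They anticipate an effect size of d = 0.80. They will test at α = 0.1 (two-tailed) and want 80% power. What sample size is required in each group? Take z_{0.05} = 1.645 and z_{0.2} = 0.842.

n = 20 per group

For two independent groups with equal n: n = 2·((z_{α/2} + z_β) / d)².
z_{α/2} + z_β = 1.645 + 0.842 = 2.487.
n = 2 × (2.487 / 0.80)² = 2 × 3.109² = 2 × 9.66 = 19.3.
Round up to the next whole participant.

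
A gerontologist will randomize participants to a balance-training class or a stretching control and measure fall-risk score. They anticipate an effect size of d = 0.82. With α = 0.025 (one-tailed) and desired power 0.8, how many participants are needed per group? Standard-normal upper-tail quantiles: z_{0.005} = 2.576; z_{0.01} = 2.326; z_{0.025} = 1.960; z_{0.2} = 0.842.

For two independent groups with equal n: n = 2·((z_{α} + z_β) / d)².
z_{α} + z_β = 1.960 + 0.842 = 2.802.
n = 2 × (2.802 / 0.82)² = 2 × 3.417² = 2 × 11.68 = 23.4.
Round up to the next whole participant.

n = 24 per group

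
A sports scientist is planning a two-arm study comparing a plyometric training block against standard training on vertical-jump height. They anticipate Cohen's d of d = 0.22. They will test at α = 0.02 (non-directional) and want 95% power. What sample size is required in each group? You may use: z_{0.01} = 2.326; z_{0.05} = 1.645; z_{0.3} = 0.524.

For two independent groups with equal n: n = 2·((z_{α/2} + z_β) / d)².
z_{α/2} + z_β = 2.326 + 1.645 = 3.971.
n = 2 × (3.971 / 0.22)² = 2 × 18.050² = 2 × 325.80 = 651.6.
Round up to the next whole participant.

n = 652 per group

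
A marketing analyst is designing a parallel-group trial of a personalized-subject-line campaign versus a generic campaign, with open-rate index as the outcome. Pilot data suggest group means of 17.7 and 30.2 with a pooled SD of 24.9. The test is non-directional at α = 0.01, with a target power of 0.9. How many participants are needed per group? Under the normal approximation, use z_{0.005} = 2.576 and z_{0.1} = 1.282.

n = 119 per group

Cohen's d = |M₁ − M₂| / SD_pooled = |17.7 − 30.2| / 24.9 = 12.5 / 24.9 = 0.502.
For two independent groups with equal n: n = 2·((z_{α/2} + z_β) / d)².
z_{α/2} + z_β = 2.576 + 1.282 = 3.858.
n = 2 × (3.858 / 0.502)² = 2 × 7.685² = 2 × 59.06 = 118.1.
Round up to the next whole participant.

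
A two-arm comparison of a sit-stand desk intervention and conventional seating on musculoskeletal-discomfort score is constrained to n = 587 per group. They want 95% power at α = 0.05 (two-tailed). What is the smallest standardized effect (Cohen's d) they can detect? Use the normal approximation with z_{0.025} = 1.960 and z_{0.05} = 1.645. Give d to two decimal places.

d_min ≈ 0.21

For two independent groups of n = 587 each: d_min = (z_{α/2} + z_β)·√(2/n).
z-sum = 1.960 + 1.645 = 3.605.
d_min = 3.605 × √(2/587) = 3.605 × 0.0584 = 0.210.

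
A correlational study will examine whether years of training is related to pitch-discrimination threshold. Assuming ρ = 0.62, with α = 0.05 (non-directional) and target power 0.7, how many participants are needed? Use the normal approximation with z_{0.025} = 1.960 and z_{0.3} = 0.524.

Fisher's z: C = ½·ln((1+r)/(1−r)) = ½·ln(4.2632) = 0.7250.
n = ((z_{α/2} + z_β)/C)² + 3.
(1.960 + 0.524) / 0.7250 = 2.484 / 0.7250 = 3.426.
n = 3.426² + 3 = 11.74 + 3 = 14.7.
Round up.

n = 15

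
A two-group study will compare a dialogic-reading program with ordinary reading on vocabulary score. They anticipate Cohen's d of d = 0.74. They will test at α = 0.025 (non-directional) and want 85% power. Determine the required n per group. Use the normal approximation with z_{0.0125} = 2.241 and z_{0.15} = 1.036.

n = 40 per group

For two independent groups with equal n: n = 2·((z_{α/2} + z_β) / d)².
z_{α/2} + z_β = 2.241 + 1.036 = 3.277.
n = 2 × (3.277 / 0.74)² = 2 × 4.428² = 2 × 19.61 = 39.2.
Round up to the next whole participant.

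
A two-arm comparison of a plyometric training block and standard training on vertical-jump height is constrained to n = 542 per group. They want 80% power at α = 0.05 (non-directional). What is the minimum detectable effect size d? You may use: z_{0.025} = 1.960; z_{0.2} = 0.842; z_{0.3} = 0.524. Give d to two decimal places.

For two independent groups of n = 542 each: d_min = (z_{α/2} + z_β)·√(2/n).
z-sum = 1.960 + 0.842 = 2.802.
d_min = 2.802 × √(2/542) = 2.802 × 0.0607 = 0.170.

d_min ≈ 0.17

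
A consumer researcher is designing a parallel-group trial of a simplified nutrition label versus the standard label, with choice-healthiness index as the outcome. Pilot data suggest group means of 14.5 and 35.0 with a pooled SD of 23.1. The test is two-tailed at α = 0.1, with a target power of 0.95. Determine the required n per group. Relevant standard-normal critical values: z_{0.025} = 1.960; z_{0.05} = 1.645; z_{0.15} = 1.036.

Cohen's d = |M₁ − M₂| / SD_pooled = |14.5 − 35.0| / 23.1 = 20.5 / 23.1 = 0.887.
For two independent groups with equal n: n = 2·((z_{α/2} + z_β) / d)².
z_{α/2} + z_β = 1.645 + 1.645 = 3.290.
n = 2 × (3.290 / 0.887)² = 2 × 3.709² = 2 × 13.76 = 27.5.
Round up to the next whole participant.

n = 28 per group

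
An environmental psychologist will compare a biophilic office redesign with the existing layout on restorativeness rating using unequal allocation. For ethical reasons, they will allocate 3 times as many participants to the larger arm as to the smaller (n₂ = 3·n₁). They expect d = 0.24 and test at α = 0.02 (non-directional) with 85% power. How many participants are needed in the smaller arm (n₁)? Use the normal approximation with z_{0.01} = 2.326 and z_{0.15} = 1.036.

n₁ = 262

With allocation ratio k = n₂/n₁ = 3, Var(x̄₁−x̄₂) = σ²(1/n₁ + 1/(k·n₁)) = σ²·(k+1)/(k·n₁).
So n₁ = (1 + 1/k)·((z_{α/2} + z_β)/d)² = 1.333 × (3.362/0.24)².
n₁ = 1.333 × 196.23 = 261.6.
Round up: n₁ = 262, giving n₂ = 3 × 262 = 786.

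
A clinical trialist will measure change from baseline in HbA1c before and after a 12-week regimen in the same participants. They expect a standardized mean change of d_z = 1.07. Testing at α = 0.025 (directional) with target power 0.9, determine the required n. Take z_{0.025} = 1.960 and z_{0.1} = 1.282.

For a paired (one-sample on differences) test: n = ((z_{α} + z_β) / d)².
z_{α} + z_β = 1.960 + 1.282 = 3.242.
n = (3.242 / 1.07)² = 3.030² = 9.18.
Round up.

n = 10 pairs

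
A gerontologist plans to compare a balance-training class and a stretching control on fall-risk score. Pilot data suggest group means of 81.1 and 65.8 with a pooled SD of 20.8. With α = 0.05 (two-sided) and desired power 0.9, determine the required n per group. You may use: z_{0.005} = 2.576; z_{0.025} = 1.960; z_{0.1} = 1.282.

Cohen's d = |M₁ − M₂| / SD_pooled = |81.1 − 65.8| / 20.8 = 15.3 / 20.8 = 0.736.
For two independent groups with equal n: n = 2·((z_{α/2} + z_β) / d)².
z_{α/2} + z_β = 1.960 + 1.282 = 3.242.
n = 2 × (3.242 / 0.736)² = 2 × 4.405² = 2 × 19.40 = 38.8.
Round up to the next whole participant.

n = 39 per group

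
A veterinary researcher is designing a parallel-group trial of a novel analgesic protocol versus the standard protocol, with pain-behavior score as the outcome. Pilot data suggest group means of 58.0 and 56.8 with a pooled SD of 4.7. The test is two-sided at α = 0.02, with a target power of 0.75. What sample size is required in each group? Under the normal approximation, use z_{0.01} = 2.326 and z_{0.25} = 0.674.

n = 277 per group

Cohen's d = |M₁ − M₂| / SD_pooled = |58.0 − 56.8| / 4.7 = 1.2 / 4.7 = 0.255.
For two independent groups with equal n: n = 2·((z_{α/2} + z_β) / d)².
z_{α/2} + z_β = 2.326 + 0.674 = 3.000.
n = 2 × (3.000 / 0.255)² = 2 × 11.765² = 2 × 138.41 = 276.8.
Round up to the next whole participant.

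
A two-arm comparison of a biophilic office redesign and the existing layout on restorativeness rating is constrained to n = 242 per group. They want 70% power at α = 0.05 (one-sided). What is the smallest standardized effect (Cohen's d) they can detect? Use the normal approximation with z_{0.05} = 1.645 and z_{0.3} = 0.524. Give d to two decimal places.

d_min ≈ 0.20

For two independent groups of n = 242 each: d_min = (z_{α} + z_β)·√(2/n).
z-sum = 1.645 + 0.524 = 2.169.
d_min = 2.169 × √(2/242) = 2.169 × 0.0909 = 0.197.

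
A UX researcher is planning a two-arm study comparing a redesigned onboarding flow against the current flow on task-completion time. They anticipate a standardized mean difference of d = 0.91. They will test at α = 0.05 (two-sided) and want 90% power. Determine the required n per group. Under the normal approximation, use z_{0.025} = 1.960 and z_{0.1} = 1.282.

n = 26 per group

For two independent groups with equal n: n = 2·((z_{α/2} + z_β) / d)².
z_{α/2} + z_β = 1.960 + 1.282 = 3.242.
n = 2 × (3.242 / 0.91)² = 2 × 3.563² = 2 × 12.69 = 25.4.
Round up to the next whole participant.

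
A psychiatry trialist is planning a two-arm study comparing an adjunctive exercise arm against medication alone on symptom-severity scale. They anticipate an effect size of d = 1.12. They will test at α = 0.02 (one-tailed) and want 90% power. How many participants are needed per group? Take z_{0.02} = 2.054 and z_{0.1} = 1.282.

For two independent groups with equal n: n = 2·((z_{α} + z_β) / d)².
z_{α} + z_β = 2.054 + 1.282 = 3.336.
n = 2 × (3.336 / 1.12)² = 2 × 2.979² = 2 × 8.87 = 17.7.
Round up to the next whole participant.

n = 18 per group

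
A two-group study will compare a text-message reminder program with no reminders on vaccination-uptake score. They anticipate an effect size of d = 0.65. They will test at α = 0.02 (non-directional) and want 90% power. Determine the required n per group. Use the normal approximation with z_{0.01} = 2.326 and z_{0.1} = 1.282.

For two independent groups with equal n: n = 2·((z_{α/2} + z_β) / d)².
z_{α/2} + z_β = 2.326 + 1.282 = 3.608.
n = 2 × (3.608 / 0.65)² = 2 × 5.551² = 2 × 30.81 = 61.6.
Round up to the next whole participant.

n = 62 per group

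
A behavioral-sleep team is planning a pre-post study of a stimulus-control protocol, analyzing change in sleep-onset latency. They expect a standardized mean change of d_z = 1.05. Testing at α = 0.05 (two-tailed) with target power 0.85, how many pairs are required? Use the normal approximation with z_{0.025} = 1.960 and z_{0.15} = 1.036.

n = 9 pairs

For a paired (one-sample on differences) test: n = ((z_{α/2} + z_β) / d)².
z_{α/2} + z_β = 1.960 + 1.036 = 2.996.
n = (2.996 / 1.05)² = 2.853² = 8.14.
Round up.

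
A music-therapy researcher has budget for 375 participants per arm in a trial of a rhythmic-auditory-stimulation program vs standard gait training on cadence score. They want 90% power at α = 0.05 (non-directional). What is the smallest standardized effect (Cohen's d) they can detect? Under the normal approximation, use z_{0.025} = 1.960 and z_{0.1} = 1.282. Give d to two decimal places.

For two independent groups of n = 375 each: d_min = (z_{α/2} + z_β)·√(2/n).
z-sum = 1.960 + 1.282 = 3.242.
d_min = 3.242 × √(2/375) = 3.242 × 0.0730 = 0.237.

d_min ≈ 0.24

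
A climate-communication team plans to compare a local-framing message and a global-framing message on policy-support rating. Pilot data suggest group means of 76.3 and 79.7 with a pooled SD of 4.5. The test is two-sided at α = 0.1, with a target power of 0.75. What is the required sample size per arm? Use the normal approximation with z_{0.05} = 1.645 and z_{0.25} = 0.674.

Cohen's d = |M₁ − M₂| / SD_pooled = |76.3 − 79.7| / 4.5 = 3.4 / 4.5 = 0.756.
For two independent groups with equal n: n = 2·((z_{α/2} + z_β) / d)².
z_{α/2} + z_β = 1.645 + 0.674 = 2.319.
n = 2 × (2.319 / 0.756)² = 2 × 3.067² = 2 × 9.41 = 18.8.
Round up to the next whole participant.

n = 19 per group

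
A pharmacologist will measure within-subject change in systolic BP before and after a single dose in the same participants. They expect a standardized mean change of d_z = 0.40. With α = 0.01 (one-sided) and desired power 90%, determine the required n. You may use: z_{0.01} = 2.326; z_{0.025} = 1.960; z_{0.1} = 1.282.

For a paired (one-sample on differences) test: n = ((z_{α} + z_β) / d)².
z_{α} + z_β = 2.326 + 1.282 = 3.608.
n = (3.608 / 0.40)² = 9.020² = 81.36.
Round up.

n = 82 pairs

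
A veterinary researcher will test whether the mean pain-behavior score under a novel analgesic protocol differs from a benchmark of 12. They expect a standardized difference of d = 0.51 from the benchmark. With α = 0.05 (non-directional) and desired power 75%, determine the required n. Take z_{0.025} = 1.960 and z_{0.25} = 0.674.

For a one-sample test: n = ((z_{α/2} + z_β) / d)².
z_{α/2} + z_β = 1.960 + 0.674 = 2.634.
n = (2.634 / 0.51)² = 5.165² = 26.67.
Round up.

n = 27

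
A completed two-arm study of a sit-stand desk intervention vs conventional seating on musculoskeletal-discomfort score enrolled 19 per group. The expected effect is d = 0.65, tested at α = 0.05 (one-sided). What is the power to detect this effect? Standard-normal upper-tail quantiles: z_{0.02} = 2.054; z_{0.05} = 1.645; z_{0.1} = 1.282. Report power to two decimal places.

power ≈ 0.64

For two equal groups, power = Φ(d·√(n/2) − z_{α}).
d·√(n/2) = 0.65 × √(19/2) = 0.65 × 3.082 = 2.003.
z_β = 2.003 − 1.645 = 0.358.
Power = Φ(0.358) = 0.640.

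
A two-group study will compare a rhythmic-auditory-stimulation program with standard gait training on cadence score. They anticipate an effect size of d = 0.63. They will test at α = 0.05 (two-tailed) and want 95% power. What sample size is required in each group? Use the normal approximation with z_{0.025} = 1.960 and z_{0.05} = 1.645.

n = 66 per group

For two independent groups with equal n: n = 2·((z_{α/2} + z_β) / d)².
z_{α/2} + z_β = 1.960 + 1.645 = 3.605.
n = 2 × (3.605 / 0.63)² = 2 × 5.722² = 2 × 32.74 = 65.5.
Round up to the next whole participant.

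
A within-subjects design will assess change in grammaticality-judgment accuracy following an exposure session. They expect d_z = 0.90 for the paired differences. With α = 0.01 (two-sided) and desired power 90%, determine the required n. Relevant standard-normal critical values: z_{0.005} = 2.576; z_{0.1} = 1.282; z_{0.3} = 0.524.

n = 19 pairs

For a paired (one-sample on differences) test: n = ((z_{α/2} + z_β) / d)².
z_{α/2} + z_β = 2.576 + 1.282 = 3.858.
n = (3.858 / 0.90)² = 4.287² = 18.38.
Round up.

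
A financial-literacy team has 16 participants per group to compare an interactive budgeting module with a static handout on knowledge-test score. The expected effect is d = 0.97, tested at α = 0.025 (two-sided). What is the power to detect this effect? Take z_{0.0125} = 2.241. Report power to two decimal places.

power ≈ 0.69

For two equal groups, power = Φ(d·√(n/2) − z_{α/2}).
d·√(n/2) = 0.97 × √(16/2) = 0.97 × 2.828 = 2.744.
z_β = 2.744 − 2.241 = 0.503.
Power = Φ(0.503) = 0.692.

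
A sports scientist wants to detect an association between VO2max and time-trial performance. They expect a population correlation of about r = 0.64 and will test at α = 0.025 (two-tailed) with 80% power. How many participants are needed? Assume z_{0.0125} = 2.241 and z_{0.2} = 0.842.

Fisher's z: C = ½·ln((1+r)/(1−r)) = ½·ln(4.5556) = 0.7582.
n = ((z_{α/2} + z_β)/C)² + 3.
(2.241 + 0.842) / 0.7582 = 3.083 / 0.7582 = 4.066.
n = 4.066² + 3 = 16.53 + 3 = 19.5.
Round up.

n = 20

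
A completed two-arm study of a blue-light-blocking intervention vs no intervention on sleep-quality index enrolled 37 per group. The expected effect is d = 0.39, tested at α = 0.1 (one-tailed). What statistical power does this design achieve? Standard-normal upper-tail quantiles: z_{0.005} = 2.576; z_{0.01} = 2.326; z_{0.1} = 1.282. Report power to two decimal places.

For two equal groups, power = Φ(d·√(n/2) − z_{α}).
d·√(n/2) = 0.39 × √(37/2) = 0.39 × 4.301 = 1.677.
z_β = 1.677 − 1.282 = 0.395.
Power = Φ(0.395) = 0.654.

power ≈ 0.65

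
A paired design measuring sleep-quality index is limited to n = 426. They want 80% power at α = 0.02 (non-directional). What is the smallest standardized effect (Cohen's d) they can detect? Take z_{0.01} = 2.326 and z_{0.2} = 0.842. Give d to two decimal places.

For a single sample (or paired design) of n = 426: d_min = (z_{α/2} + z_β)/√n.
z-sum = 2.326 + 0.842 = 3.168.
d_min = 3.168 / √426 = 3.168 / 20.640 = 0.153.

d_min ≈ 0.15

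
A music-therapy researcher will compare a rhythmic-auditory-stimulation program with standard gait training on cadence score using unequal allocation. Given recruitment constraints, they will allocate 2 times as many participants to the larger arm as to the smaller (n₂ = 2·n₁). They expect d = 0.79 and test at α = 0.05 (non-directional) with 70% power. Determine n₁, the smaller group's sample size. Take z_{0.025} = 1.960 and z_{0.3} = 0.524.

With allocation ratio k = n₂/n₁ = 2, Var(x̄₁−x̄₂) = σ²(1/n₁ + 1/(k·n₁)) = σ²·(k+1)/(k·n₁).
So n₁ = (1 + 1/k)·((z_{α/2} + z_β)/d)² = 1.500 × (2.484/0.79)².
n₁ = 1.500 × 9.89 = 14.8.
Round up: n₁ = 15, giving n₂ = 2 × 15 = 30.

n₁ = 15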